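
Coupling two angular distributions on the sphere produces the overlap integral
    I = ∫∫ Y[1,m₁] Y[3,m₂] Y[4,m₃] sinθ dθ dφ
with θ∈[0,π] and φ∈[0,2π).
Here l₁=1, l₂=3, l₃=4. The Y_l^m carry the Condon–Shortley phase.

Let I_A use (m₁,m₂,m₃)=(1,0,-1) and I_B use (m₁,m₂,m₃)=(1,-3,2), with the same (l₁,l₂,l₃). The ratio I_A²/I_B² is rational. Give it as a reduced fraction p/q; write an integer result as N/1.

10/1

Same 1,3,4: normalisation and zero-m 3j drop out of the ratio.
A: Δ: 0! 2! 6! / 9! → 1/252; sum: t=0:+1/72 = 1/72; 3j²(1 3 4; 1 0 -1) = Δ·Π!·Σ² = 5/126  (sign -1)
B: Δ: 0! 2! 6! / 9! → 1/252; sum: t=0:+1/1440 = 1/1440; 3j²(1 3 4; 1 -3 2) = Δ·Π!·Σ² = 1/252  (sign +1)
I_A²/I_B² = (5/126)/(1/252) = 10/1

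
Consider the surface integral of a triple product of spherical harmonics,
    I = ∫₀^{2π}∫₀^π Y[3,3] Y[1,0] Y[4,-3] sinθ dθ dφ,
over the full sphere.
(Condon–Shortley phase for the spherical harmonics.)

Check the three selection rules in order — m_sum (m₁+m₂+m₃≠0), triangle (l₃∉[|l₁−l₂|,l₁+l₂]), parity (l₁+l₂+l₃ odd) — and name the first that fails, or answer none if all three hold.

none

Σmᵢ = 0  ✓
l₃∈[|l₁−l₂|,l₁+l₂]=[2,4], have l₃=4  ✓
Σlᵢ = 8 ⇒ even  ✓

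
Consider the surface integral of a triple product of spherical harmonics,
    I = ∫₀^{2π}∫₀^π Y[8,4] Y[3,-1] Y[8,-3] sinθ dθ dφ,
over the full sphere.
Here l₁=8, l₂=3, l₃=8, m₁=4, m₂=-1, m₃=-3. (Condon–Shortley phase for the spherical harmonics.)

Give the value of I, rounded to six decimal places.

L=19 odd ⇒ parity kills the (l;000) factor ⇒ I = 0

0.000000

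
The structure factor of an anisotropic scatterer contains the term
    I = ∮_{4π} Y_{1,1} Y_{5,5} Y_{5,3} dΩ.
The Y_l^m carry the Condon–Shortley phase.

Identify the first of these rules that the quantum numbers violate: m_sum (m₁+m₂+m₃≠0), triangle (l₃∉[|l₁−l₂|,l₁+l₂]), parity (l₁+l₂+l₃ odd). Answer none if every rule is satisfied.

Σmᵢ = 9  ✗
l₃∈[|l₁−l₂|,l₁+l₂]=[4,6], have l₃=5
Σlᵢ = 11 ⇒ odd

m_sum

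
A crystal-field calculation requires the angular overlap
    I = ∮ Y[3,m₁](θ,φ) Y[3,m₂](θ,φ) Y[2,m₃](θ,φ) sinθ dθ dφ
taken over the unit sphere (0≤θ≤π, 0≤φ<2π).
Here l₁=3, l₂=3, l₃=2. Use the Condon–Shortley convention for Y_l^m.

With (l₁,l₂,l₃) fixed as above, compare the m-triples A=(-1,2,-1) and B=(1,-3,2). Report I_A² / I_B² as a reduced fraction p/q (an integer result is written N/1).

3/2

l's match ⇒ only the (l;m) 3-j factors differ between A and B.
A: triangle coeff Δ(3,3,2) = 1/3780; Σ_t [3,4]: t=3:−1/12 t=4:+1/48 = -1/16; (3j)²=1/28 [(3 3 2; -1 2 -1)], sign=+1
B: triangle coeff Δ(3,3,2) = 1/3780; Σ_t [0,0]: t=0:+1/96 = 1/96; (3j)²=1/42 [(3 3 2; 1 -3 2)], sign=+1
I_A²/I_B² = (1/28)/(1/42) = 3/2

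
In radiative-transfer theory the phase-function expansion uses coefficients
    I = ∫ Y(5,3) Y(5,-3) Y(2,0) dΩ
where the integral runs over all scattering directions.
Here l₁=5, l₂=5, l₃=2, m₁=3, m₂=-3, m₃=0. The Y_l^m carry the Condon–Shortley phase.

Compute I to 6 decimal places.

Rules hold: Σm=0, L=12 even, 0≤2≤10.
N = 11·11·5 = 605
Δ = 8!·2!·2!/13! = 1/38610
Racah Σ t=3..5: t=3:−1/2880 t=4:+1/576 t=5:−1/2880 = 1/960
⇒ 3j(5 5 2; 0 0 0)² = 10/429, sgn +1
Racah Σ t=0..2: t=0:+1/161280 t=1:−1/5040 t=2:+1/5760 = -1/53760
⇒ 3j(5 5 2; 3 -3 0)² = 1/4290, sgn -1
4πI² = N·(3j₀)²·(3jₘ)² = 5/1521
I = -1·√(0.00328731/4π) = -0.01617393

-0.016174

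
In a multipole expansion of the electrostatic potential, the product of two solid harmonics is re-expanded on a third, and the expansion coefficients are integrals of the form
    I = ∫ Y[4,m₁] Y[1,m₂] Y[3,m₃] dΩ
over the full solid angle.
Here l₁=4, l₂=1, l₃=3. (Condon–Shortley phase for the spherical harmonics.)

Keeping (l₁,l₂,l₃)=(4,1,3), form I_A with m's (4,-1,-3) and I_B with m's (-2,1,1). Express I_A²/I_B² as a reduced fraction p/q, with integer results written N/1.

Same 4,1,3: normalisation and zero-m 3j drop out of the ratio.
A: Δ: 2! 6! 0! / 9! → 1/252; sum: t=0:+1/1440 = 1/1440; 3j²(4 1 3; 4 -1 -3) = Δ·Π!·Σ² = 1/9  (sign +1)
B: Δ: 2! 6! 0! / 9! → 1/252; sum: t=2:+1/96 = 1/96; 3j²(4 1 3; -2 1 1) = Δ·Π!·Σ² = 5/84  (sign +1)
I_A²/I_B² = (1/9)/(5/84) = 28/15

28/15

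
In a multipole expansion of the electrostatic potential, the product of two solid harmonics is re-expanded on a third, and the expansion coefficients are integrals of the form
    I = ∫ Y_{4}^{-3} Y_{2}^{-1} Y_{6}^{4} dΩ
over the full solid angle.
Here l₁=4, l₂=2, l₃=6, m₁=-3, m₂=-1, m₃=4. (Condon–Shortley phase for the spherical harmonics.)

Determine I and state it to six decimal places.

0.246389

m-sum 0 ✓  L=12 even ✓  2≤6≤6 ✓
Π(2lᵢ+1) = 9×5×13 = 585
triangle coeff Δ(4,2,6) = 1/6435
Σ_t [0,0]: t=0:+1/2304 = 1/2304
(3j)²=5/143 [(4 2 6; 0 0 0)], sign=+1
Σ_t [0,0]: t=0:+1/30240 = 1/30240
(3j)²=16/429 [(4 2 6; -3 -1 4)], sign=+1
⇒ 4πI² = 1200/1573
I = (+1)√(1200/1573/(4π)) = 0.24638901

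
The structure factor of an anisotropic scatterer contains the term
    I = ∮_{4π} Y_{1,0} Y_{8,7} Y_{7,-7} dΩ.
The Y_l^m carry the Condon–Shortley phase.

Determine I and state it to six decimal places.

m-sum 0 ✓  L=16 even ✓  7≤7≤9 ✓
Π(2lᵢ+1) = 3×17×15 = 765
triangle coeff Δ(1,8,7) = 1/2040
Σ_t [1,1]: t=1:−1/25401600 = -1/25401600
(3j)²=8/255 [(1 8 7; 0 0 0)], sign=+1
Σ_t [1,1]: t=1:−1/87178291200 = -1/87178291200
(3j)²=1/136 [(1 8 7; 0 7 -7)], sign=-1
⇒ 4πI² = 3/17
I = (-1)√(3/17/(4π)) = -0.11850352

-0.118504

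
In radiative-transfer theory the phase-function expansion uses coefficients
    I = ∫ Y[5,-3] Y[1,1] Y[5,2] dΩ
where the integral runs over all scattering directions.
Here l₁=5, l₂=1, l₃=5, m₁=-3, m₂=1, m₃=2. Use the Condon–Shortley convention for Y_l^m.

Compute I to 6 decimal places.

L=11 odd ⇒ parity kills the (l;000) factor ⇒ I = 0

0.000000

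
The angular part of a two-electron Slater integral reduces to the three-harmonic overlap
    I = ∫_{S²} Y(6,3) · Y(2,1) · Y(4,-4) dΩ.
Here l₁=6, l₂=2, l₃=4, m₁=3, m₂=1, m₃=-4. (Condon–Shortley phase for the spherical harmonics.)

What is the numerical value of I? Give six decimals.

-0.047713

Rules hold: Σm=0, L=12 even, 4≤4≤8.
N = 13·5·9 = 585
Δ = 4!·8!·0!/13! = 1/6435
Racah Σ t=2..2: t=2:+1/2304 = 1/2304
⇒ 3j(6 2 4; 0 0 0)² = 5/143, sgn +1
Racah Σ t=3..3: t=3:−1/241920 = -1/241920
⇒ 3j(6 2 4; 3 1 -4)² = 1/715, sgn -1
4πI² = N·(3j₀)²·(3jₘ)² = 45/1573
I = -1·√(0.0286078/4π) = -0.04771303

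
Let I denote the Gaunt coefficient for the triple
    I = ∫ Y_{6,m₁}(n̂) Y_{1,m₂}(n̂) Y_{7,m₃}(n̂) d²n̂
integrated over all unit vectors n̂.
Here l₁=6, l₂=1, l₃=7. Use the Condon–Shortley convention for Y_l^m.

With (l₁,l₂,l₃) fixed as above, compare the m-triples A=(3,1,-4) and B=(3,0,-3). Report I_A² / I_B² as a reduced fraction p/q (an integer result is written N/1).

Same 6,1,7: normalisation and zero-m 3j drop out of the ratio.
A: Δ: 0! 12! 2! / 15! → 1/1365; sum: t=0:+1/4354560 = 1/4354560; 3j²(6 1 7; 3 1 -4) = Δ·Π!·Σ² = 11/273  (sign -1)
B: Δ: 0! 12! 2! / 15! → 1/1365; sum: t=0:+1/2177280 = 1/2177280; 3j²(6 1 7; 3 0 -3) = Δ·Π!·Σ² = 8/273  (sign +1)
I_A²/I_B² = (11/273)/(8/273) = 11/8

11/8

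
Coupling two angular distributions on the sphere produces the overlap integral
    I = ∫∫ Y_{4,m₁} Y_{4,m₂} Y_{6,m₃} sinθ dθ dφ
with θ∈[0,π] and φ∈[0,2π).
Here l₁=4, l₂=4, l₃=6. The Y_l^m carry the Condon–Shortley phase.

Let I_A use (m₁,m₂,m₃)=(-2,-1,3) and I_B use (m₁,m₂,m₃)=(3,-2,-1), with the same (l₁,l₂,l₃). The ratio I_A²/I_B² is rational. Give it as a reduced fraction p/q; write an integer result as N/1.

l's match ⇒ only the (l;m) 3-j factors differ between A and B.
A: triangle coeff Δ(4,4,6) = 1/1261260; Σ_t [0,2]: t=0:+1/51840 t=1:−1/5760 t=2:+1/11520 = -7/103680; (3j)²=7/858 [(4 4 6; -2 -1 3)], sign=+1
B: triangle coeff Δ(4,4,6) = 1/1261260; Σ_t [0,1]: t=0:+1/11520 t=1:−1/86400 = 13/172800; (3j)²=13/660 [(4 4 6; 3 -2 -1)], sign=-1
I_A²/I_B² = (7/858)/(13/660) = 70/169

70/169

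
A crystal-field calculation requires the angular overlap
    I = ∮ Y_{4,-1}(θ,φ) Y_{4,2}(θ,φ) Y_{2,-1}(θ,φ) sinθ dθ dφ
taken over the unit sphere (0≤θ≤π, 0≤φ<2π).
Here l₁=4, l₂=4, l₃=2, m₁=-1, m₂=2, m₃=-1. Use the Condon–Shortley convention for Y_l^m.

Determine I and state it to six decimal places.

0.127700

m-sum 0 ✓  L=10 even ✓  0≤2≤8 ✓
Π(2lᵢ+1) = 9×9×5 = 405
triangle coeff Δ(4,4,2) = 1/13860
Σ_t [2,4]: t=2:+1/192 t=3:−1/36 t=4:+1/192 = -5/288
(3j)²=20/693 [(4 4 2; 0 0 0)], sign=-1
Σ_t [4,5]: t=4:+1/96 t=5:−1/240 = 1/160
(3j)²=27/1540 [(4 4 2; -1 2 -1)], sign=-1
⇒ 4πI² = 1215/5929
I = (+1)√(1215/5929/(4π)) = 0.12770047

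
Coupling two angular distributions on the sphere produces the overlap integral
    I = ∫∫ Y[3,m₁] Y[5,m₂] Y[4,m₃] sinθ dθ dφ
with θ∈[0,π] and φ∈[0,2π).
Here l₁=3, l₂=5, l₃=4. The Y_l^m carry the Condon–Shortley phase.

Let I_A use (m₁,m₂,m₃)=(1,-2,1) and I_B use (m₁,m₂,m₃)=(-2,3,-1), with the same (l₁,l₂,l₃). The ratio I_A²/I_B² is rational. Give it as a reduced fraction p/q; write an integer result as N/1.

Shared (l₁,l₂,l₃)=(3,5,4): N and (l;000)² cancel in I_A²/I_B².
A: Δ = 4!·2!·6!/13! = 1/180180; Racah Σ t=0..2: t=0:+1/1728 t=1:−1/288 t=2:+1/960 = -1/540; ⇒ 3j(3 5 4; 1 -2 1)² = 128/6435, sgn +1
B: Δ = 4!·2!·6!/13! = 1/180180; Racah Σ t=3..4: t=3:−1/1440 t=4:+1/1152 = 1/5760; ⇒ 3j(3 5 4; -2 3 -1)² = 1/858, sgn -1
I_A²/I_B² = (128/6435)/(1/858) = 256/15

256/15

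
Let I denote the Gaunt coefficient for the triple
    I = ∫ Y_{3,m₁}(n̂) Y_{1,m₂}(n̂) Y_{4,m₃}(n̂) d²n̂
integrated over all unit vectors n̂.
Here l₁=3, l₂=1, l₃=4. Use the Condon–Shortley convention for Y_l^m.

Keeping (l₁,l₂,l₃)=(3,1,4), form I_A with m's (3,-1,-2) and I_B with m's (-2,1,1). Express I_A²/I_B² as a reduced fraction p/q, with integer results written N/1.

1/3

Same 3,1,4: normalisation and zero-m 3j drop out of the ratio.
A: Δ: 0! 6! 2! / 9! → 1/252; sum: t=0:+1/1440 = 1/1440; 3j²(3 1 4; 3 -1 -2) = Δ·Π!·Σ² = 1/252  (sign +1)
B: Δ: 0! 6! 2! / 9! → 1/252; sum: t=0:+1/240 = 1/240; 3j²(3 1 4; -2 1 1) = Δ·Π!·Σ² = 1/84  (sign -1)
I_A²/I_B² = (1/252)/(1/84) = 1/3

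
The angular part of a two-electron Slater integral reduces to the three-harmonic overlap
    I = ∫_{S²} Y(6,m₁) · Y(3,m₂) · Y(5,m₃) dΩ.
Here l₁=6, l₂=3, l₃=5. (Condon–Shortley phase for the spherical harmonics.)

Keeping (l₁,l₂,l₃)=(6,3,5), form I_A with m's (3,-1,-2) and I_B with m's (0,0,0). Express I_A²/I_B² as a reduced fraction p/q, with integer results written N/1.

54/49

l's match ⇒ only the (l;m) 3-j factors differ between A and B.
A: triangle coeff Δ(6,3,5) = 1/675675; Σ_t [0,2]: t=0:+1/34560 t=1:−1/8640 t=2:+1/40320 = -1/16128; (3j)²=18/1001 [(6 3 5; 3 -1 -2)], sign=+1
B: triangle coeff Δ(6,3,5) = 1/675675; Σ_t [1,3]: t=1:−1/8640 t=2:+1/2304 t=3:−1/8640 = 7/34560; (3j)²=7/429 [(6 3 5; 0 0 0)], sign=-1
I_A²/I_B² = (18/1001)/(7/429) = 54/49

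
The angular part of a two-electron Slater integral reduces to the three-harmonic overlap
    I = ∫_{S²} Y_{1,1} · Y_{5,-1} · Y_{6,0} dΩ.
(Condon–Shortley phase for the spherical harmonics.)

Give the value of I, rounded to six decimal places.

0.158246

m-sum 0 ✓  L=12 even ✓  4≤6≤6 ✓
Π(2lᵢ+1) = 3×11×13 = 429
triangle coeff Δ(1,5,6) = 1/858
Σ_t [0,0]: t=0:+1/14400 = 1/14400
(3j)²=6/143 [(1 5 6; 0 0 0)], sign=+1
Σ_t [0,0]: t=0:+1/34560 = 1/34560
(3j)²=5/286 [(1 5 6; 1 -1 0)], sign=+1
⇒ 4πI² = 45/143
I = (+1)√(45/143/(4π)) = 0.15824621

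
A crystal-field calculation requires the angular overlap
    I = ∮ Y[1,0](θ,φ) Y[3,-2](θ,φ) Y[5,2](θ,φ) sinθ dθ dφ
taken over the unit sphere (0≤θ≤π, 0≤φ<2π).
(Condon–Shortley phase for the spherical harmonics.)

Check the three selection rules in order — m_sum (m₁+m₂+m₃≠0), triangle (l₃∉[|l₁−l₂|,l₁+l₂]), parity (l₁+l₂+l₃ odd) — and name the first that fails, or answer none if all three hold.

Σmᵢ = 0  ✓
l₃∈[|l₁−l₂|,l₁+l₂]=[2,4], have l₃=5  ✗
Σlᵢ = 9 ⇒ odd

triangle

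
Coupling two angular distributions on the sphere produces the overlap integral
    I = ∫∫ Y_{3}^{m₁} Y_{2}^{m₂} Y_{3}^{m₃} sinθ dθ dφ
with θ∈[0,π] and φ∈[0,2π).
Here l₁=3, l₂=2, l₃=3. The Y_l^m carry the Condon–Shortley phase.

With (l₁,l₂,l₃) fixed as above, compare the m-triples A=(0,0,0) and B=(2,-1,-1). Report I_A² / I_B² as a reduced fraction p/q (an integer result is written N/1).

16/15

l's match ⇒ only the (l;m) 3-j factors differ between A and B.
A: triangle coeff Δ(3,2,3) = 1/3780; Σ_t [0,2]: t=0:+1/24 t=1:−1/4 t=2:+1/24 = -1/6; (3j)²=4/105 [(3 2 3; 0 0 0)], sign=+1
B: triangle coeff Δ(3,2,3) = 1/3780; Σ_t [0,1]: t=0:+1/12 t=1:−1/48 = 1/16; (3j)²=1/28 [(3 2 3; 2 -1 -1)], sign=+1
I_A²/I_B² = (4/105)/(1/28) = 16/15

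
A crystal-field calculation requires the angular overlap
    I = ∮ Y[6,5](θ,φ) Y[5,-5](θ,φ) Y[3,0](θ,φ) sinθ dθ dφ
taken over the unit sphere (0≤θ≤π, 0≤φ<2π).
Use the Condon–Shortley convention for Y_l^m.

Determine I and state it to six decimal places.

m-sum 0 ✓  L=14 even ✓  1≤3≤11 ✓
Π(2lᵢ+1) = 13×11×7 = 1001
triangle coeff Δ(6,5,3) = 1/675675
Σ_t [3,5]: t=3:−1/8640 t=4:+1/2304 t=5:−1/8640 = 7/34560
(3j)²=7/429 [(6 5 3; 0 0 0)], sign=-1
Σ_t [0,0]: t=0:+1/483840 = 1/483840
(3j)²=3/91 [(6 5 3; 5 -5 0)], sign=-1
⇒ 4πI² = 7/13
I = (+1)√(7/13/(4π)) = 0.20700098

0.207001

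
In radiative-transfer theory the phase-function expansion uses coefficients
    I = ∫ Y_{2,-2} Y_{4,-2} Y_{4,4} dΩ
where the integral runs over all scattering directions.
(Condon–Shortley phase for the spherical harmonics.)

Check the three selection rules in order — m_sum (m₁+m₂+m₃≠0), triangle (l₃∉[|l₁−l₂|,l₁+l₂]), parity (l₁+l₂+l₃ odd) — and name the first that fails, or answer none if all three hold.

none

Σmᵢ = 0  ✓
l₃∈[|l₁−l₂|,l₁+l₂]=[2,6], have l₃=4  ✓
Σlᵢ = 10 ⇒ even  ✓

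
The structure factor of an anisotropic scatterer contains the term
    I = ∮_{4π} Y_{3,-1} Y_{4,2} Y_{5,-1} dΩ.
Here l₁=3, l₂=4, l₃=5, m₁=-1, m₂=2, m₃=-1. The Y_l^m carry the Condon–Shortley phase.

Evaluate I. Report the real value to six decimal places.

0.106335

Checks pass: Σm=0; 12 even; l₃=5∈[1,7].
(2·3+1)(2·4+1)(2·5+1) = 693
Δ: 2! 4! 6! / 13! → 1/180180
sum: t=0:+1/576 t=1:−1/144 t=2:+1/576 = -1/288
3j²(3 4 5; 0 0 0) = Δ·Π!·Σ² = 20/1001  (sign +1)
sum: t=0:+1/34560 t=1:−1/720 t=2:+1/384 = 43/34560
3j²(3 4 5; -1 2 -1) = Δ·Π!·Σ² = 1849/180180  (sign +1)
combine: 4πI² = 693·20/1001·1849/180180 = 1849/13013
take √, sign +1: I = 0.10633465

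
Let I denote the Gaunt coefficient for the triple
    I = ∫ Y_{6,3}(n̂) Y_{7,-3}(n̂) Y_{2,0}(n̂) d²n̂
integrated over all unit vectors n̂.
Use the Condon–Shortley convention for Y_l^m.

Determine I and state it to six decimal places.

0.000000

L=15 odd ⇒ parity kills the (l;000) factor ⇒ I = 0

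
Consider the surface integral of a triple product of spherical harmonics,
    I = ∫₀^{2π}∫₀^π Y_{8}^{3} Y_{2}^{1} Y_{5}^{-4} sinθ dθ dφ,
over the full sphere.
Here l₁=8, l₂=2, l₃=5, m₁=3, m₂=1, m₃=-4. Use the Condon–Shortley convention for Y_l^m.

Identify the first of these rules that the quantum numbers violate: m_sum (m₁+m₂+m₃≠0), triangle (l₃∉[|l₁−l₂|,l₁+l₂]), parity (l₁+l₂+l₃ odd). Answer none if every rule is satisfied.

triangle

azimuthal sum: 3 + 1 − 4 = 0  ✓
6 ≤ 5 ≤ 10 (triangle on l)  ✗
L = 8 + 2 + 5 = 15 (odd)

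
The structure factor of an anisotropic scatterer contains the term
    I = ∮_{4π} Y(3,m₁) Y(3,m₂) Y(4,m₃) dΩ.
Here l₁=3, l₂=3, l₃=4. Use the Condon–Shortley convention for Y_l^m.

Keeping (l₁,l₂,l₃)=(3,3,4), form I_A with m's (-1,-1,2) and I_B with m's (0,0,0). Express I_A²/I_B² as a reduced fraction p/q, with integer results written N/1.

10/9

Shared (l₁,l₂,l₃)=(3,3,4): N and (l;000)² cancel in I_A²/I_B².
A: Δ = 2!·4!·4!/11! = 1/34650; Racah Σ t=0..2: t=0:+1/192 t=1:−1/36 t=2:+1/192 = -5/288; ⇒ 3j(3 3 4; -1 -1 2)² = 20/693, sgn -1
B: Δ = 2!·4!·4!/11! = 1/34650; Racah Σ t=0..2: t=0:+1/72 t=1:−1/16 t=2:+1/72 = -5/144; ⇒ 3j(3 3 4; 0 0 0)² = 2/77, sgn -1
I_A²/I_B² = (20/693)/(2/77) = 10/9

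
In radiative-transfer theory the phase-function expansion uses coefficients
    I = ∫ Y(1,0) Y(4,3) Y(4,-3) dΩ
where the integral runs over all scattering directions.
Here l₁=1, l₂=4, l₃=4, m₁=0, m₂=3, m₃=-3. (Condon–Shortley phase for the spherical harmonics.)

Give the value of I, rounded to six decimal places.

0.000000

l₁+l₂+l₃=9 is odd: 3j(l;000)=0 ⇒ I=0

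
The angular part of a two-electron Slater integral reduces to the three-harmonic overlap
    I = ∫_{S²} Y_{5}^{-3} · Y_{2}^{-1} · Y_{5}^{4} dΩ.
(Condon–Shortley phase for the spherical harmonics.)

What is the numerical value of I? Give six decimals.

m-sum 0 ✓  L=12 even ✓  3≤5≤7 ✓
Π(2lᵢ+1) = 11×5×11 = 605
triangle coeff Δ(5,2,5) = 1/38610
Σ_t [0,2]: t=0:+1/2880 t=1:−1/576 t=2:+1/2880 = -1/960
(3j)²=10/429 [(5 2 5; 0 0 0)], sign=+1
Σ_t [0,1]: t=0:+1/80640 t=1:−1/10080 = -1/11520
(3j)²=49/1430 [(5 2 5; -3 -1 4)], sign=+1
⇒ 4πI² = 245/507
I = (+1)√(245/507/(4π)) = 0.19609844

0.196098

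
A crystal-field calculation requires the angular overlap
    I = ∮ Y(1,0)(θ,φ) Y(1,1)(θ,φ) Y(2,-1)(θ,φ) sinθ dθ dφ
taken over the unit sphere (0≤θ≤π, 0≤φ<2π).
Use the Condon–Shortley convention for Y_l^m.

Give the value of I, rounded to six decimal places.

Checks pass: Σm=0; 4 even; l₃=2∈[0,2].
(2·1+1)(2·1+1)(2·2+1) = 45
Δ: 0! 2! 2! / 5! → 1/30
sum: t=0:+1/1 = 1/1
3j²(1 1 2; 0 0 0) = Δ·Π!·Σ² = 2/15  (sign +1)
sum: t=0:+1/2 = 1/2
3j²(1 1 2; 0 1 -1) = Δ·Π!·Σ² = 1/10  (sign -1)
combine: 4πI² = 45·2/15·1/10 = 3/5
take √, sign -1: I = -0.21850969

-0.218510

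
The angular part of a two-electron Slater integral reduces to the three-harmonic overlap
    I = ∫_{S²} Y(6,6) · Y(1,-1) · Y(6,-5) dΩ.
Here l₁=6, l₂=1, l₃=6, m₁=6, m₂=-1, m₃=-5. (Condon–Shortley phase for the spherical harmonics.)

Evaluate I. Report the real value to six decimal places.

L=13 odd ⇒ parity kills the (l;000) factor ⇒ I = 0

0.000000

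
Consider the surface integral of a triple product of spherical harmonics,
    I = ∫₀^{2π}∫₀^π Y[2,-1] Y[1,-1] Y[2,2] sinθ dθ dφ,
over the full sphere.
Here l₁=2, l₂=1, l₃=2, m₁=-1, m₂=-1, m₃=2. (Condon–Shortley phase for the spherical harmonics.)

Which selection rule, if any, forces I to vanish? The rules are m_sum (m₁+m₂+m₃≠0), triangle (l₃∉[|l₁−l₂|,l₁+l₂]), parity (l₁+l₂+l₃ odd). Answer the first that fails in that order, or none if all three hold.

parity

azimuthal sum: -1 − 1 + 2 = 0  ✓
1 ≤ 2 ≤ 3 (triangle on l)  ✓
L = 2 + 1 + 2 = 5 (odd)  ✗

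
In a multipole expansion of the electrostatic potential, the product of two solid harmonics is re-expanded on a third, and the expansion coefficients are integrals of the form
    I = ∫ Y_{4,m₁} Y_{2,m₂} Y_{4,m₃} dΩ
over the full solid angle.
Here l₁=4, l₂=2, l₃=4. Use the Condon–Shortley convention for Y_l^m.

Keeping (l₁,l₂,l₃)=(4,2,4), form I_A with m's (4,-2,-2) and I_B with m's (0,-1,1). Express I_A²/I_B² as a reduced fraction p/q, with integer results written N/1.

Same 4,2,4: normalisation and zero-m 3j drop out of the ratio.
A: Δ: 2! 6! 2! / 11! → 1/13860; sum: t=0:+1/2880 = 1/2880; 3j²(4 2 4; 4 -2 -2) = Δ·Π!·Σ² = 2/165  (sign +1)
B: Δ: 2! 6! 2! / 11! → 1/13860; sum: t=0:+1/96 t=1:−1/72 = -1/288; 3j²(4 2 4; 0 -1 1) = Δ·Π!·Σ² = 1/462  (sign +1)
I_A²/I_B² = (2/165)/(1/462) = 28/5

28/5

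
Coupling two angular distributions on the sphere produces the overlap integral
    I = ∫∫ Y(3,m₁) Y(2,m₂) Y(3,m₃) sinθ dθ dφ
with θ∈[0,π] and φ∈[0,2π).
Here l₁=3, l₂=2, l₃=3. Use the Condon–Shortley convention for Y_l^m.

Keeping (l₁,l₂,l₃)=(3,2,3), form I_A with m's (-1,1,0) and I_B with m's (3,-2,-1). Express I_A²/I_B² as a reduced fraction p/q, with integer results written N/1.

1/5

l's match ⇒ only the (l;m) 3-j factors differ between A and B.
A: triangle coeff Δ(3,2,3) = 1/3780; Σ_t [1,2]: t=1:−1/12 t=2:+1/8 = 1/24; (3j)²=1/210 [(3 2 3; -1 1 0)], sign=-1
B: triangle coeff Δ(3,2,3) = 1/3780; Σ_t [0,0]: t=0:+1/96 = 1/96; (3j)²=1/42 [(3 2 3; 3 -2 -1)], sign=+1
I_A²/I_B² = (1/210)/(1/42) = 1/5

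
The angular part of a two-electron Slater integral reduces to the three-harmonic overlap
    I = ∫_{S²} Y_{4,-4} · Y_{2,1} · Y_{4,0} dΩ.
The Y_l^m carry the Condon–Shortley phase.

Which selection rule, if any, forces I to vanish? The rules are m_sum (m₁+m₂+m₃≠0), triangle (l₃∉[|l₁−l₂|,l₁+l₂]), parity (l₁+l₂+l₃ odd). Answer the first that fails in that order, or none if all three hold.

m_sum

azimuthal sum: -4 + 1 + 0 = -3  ✗
2 ≤ 4 ≤ 6 (triangle on l)
L = 4 + 2 + 4 = 10 (even)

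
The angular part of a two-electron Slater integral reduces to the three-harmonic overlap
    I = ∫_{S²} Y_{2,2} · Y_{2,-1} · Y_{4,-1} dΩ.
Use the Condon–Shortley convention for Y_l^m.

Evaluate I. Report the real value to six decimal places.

Rules hold: Σm=0, L=8 even, 0≤4≤4.
N = 5·5·9 = 225
Δ = 0!·4!·4!/9! = 1/630
Racah Σ t=0..0: t=0:+1/16 = 1/16
⇒ 3j(2 2 4; 0 0 0)² = 2/35, sgn +1
Racah Σ t=0..0: t=0:+1/144 = 1/144
⇒ 3j(2 2 4; 2 -1 -1)² = 1/126, sgn -1
4πI² = N·(3j₀)²·(3jₘ)² = 5/49
I = -1·√(0.102041/4π) = -0.09011188

-0.090112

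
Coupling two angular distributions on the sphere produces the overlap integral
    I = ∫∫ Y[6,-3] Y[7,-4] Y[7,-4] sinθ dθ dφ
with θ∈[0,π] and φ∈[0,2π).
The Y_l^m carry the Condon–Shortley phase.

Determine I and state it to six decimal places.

m-sum = -3 − 4 − 4 = -11 ≠ 0 ⇒ I = 0

0.000000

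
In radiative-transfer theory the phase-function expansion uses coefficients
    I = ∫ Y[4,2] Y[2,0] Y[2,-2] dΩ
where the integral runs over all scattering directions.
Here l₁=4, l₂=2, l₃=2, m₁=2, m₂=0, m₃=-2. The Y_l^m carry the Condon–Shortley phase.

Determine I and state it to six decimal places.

0.156078

Checks pass: Σm=0; 8 even; l₃=2∈[2,6].
(2·4+1)(2·2+1)(2·2+1) = 225
Δ: 4! 4! 0! / 9! → 1/630
sum: t=2:+1/16 = 1/16
3j²(4 2 2; 0 0 0) = Δ·Π!·Σ² = 2/35  (sign +1)
sum: t=2:+1/96 = 1/96
3j²(4 2 2; 2 0 -2) = Δ·Π!·Σ² = 1/42  (sign +1)
combine: 4πI² = 225·2/35·1/42 = 15/49
take √, sign +1: I = 0.15607835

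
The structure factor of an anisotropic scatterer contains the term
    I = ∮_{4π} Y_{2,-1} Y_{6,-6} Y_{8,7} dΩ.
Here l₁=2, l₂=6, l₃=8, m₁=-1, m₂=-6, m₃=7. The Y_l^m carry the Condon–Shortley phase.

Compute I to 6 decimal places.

Rules hold: Σm=0, L=16 even, 4≤8≤8.
N = 5·13·17 = 1105
Δ = 0!·4!·12!/17! = 1/30940
Racah Σ t=0..0: t=0:+1/2073600 = 1/2073600
⇒ 3j(2 6 8; 0 0 0)² = 28/1105, sgn +1
Racah Σ t=0..0: t=0:+1/2874009600 = 1/2874009600
⇒ 3j(2 6 8; -1 -6 7)² = 1/68, sgn -1
4πI² = N·(3j₀)²·(3jₘ)² = 7/17
I = -1·√(0.411765/4π) = -0.18101711

-0.181017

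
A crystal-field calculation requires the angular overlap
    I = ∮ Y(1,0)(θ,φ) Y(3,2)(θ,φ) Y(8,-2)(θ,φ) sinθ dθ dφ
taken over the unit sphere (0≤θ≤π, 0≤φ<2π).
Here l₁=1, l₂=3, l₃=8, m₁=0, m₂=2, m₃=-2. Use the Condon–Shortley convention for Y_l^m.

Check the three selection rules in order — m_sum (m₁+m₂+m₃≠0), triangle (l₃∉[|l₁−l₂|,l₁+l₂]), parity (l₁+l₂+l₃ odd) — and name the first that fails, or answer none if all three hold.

triangle

Σmᵢ = 0  ✓
l₃∈[|l₁−l₂|,l₁+l₂]=[2,4], have l₃=8  ✗
Σlᵢ = 12 ⇒ even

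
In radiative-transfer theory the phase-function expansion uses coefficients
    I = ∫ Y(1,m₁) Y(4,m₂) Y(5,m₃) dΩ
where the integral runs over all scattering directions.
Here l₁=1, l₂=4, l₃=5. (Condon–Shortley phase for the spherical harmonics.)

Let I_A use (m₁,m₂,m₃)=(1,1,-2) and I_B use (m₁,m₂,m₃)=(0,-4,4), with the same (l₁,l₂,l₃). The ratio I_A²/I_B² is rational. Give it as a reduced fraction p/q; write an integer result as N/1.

l's match ⇒ only the (l;m) 3-j factors differ between A and B.
A: triangle coeff Δ(1,4,5) = 1/495; Σ_t [0,0]: t=0:+1/1440 = 1/1440; (3j)²=7/165 [(1 4 5; 1 1 -2)], sign=-1
B: triangle coeff Δ(1,4,5) = 1/495; Σ_t [0,0]: t=0:+1/40320 = 1/40320; (3j)²=1/55 [(1 4 5; 0 -4 4)], sign=-1
I_A²/I_B² = (7/165)/(1/55) = 7/3

7/3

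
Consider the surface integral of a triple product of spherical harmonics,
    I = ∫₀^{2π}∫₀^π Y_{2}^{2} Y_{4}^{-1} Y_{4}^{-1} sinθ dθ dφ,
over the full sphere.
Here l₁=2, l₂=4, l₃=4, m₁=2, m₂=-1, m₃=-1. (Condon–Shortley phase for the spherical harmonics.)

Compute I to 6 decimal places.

0.200662

m-sum 0 ✓  L=10 even ✓  2≤4≤6 ✓
Π(2lᵢ+1) = 5×9×9 = 405
triangle coeff Δ(2,4,4) = 1/13860
Σ_t [0,2]: t=0:+1/192 t=1:−1/36 t=2:+1/192 = -5/288
(3j)²=20/693 [(2 4 4; 0 0 0)], sign=-1
Σ_t [0,0]: t=0:+1/144 = 1/144
(3j)²=10/231 [(2 4 4; 2 -1 -1)], sign=-1
⇒ 4πI² = 3000/5929
I = (+1)√(3000/5929/(4π)) = 0.20066192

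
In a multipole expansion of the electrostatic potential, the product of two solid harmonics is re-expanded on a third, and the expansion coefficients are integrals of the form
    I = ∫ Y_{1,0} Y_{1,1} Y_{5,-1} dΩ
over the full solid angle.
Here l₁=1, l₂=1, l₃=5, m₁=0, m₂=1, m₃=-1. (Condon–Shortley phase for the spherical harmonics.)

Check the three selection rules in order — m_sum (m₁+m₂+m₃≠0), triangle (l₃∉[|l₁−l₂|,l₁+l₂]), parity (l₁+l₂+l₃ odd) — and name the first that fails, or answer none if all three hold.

triangle

m₁+m₂+m₃ = 0 + 1 − 1 = 0  ✓
triangle: |1−1|=0 ≤ l₃=5 ≤ 1+1=2  ✗
parity: l₁+l₂+l₃ = 7 is odd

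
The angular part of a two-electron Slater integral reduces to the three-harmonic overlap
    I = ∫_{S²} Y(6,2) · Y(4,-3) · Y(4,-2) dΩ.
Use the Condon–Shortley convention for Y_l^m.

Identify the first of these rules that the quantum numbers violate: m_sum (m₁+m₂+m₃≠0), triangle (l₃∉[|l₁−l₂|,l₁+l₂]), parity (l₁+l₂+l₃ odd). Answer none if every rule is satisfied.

m_sum

m₁+m₂+m₃ = 2 − 3 − 2 = -3  ✗
triangle: |6−4|=2 ≤ l₃=4 ≤ 6+4=10
parity: l₁+l₂+l₃ = 14 is even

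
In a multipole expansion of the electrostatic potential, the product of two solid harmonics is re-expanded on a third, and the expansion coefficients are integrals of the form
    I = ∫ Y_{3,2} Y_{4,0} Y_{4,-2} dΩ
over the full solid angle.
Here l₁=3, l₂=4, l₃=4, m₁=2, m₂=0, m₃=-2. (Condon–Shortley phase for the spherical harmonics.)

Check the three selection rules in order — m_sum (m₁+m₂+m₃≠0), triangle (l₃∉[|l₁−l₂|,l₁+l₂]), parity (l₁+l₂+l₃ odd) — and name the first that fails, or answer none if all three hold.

parity

Σmᵢ = 0  ✓
l₃∈[|l₁−l₂|,l₁+l₂]=[1,7], have l₃=4  ✓
Σlᵢ = 11 ⇒ odd  ✗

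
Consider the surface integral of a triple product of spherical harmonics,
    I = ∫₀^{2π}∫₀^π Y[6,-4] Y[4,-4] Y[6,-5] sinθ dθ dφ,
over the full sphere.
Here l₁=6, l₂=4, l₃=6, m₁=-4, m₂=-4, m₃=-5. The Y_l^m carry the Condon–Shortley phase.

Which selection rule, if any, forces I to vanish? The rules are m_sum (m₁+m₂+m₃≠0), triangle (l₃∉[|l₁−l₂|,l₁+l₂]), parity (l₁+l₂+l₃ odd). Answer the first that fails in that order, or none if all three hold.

m_sum

Σmᵢ = -13  ✗
l₃∈[|l₁−l₂|,l₁+l₂]=[2,10], have l₃=6
Σlᵢ = 16 ⇒ even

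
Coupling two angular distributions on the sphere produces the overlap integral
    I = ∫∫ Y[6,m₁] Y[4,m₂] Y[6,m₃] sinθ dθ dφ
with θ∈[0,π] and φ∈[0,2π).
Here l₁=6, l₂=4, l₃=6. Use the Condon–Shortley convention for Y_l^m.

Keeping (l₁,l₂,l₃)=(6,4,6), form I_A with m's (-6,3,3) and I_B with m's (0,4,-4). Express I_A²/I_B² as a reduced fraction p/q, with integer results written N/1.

l's match ⇒ only the (l;m) 3-j factors differ between A and B.
A: triangle coeff Δ(6,4,6) = 1/15315300; Σ_t [4,4]: t=4:+1/5806080 = 1/5806080; (3j)²=9/884 [(6 4 6; -6 3 3)], sign=-1
B: triangle coeff Δ(6,4,6) = 1/15315300; Σ_t [4,4]: t=4:+1/829440 = 1/829440; (3j)²=35/2431 [(6 4 6; 0 4 -4)], sign=+1
I_A²/I_B² = (9/884)/(35/2431) = 99/140

99/140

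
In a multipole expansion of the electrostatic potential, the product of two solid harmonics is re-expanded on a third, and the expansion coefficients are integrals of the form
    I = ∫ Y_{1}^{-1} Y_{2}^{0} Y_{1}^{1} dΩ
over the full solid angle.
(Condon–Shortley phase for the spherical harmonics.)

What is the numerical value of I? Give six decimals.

0.126157

Checks pass: Σm=0; 4 even; l₃=1∈[1,3].
(2·1+1)(2·2+1)(2·1+1) = 45
Δ: 2! 0! 2! / 5! → 1/30
sum: t=1:−1/1 = -1/1
3j²(1 2 1; 0 0 0) = Δ·Π!·Σ² = 2/15  (sign +1)
sum: t=2:+1/4 = 1/4
3j²(1 2 1; -1 0 1) = Δ·Π!·Σ² = 1/30  (sign +1)
combine: 4πI² = 45·2/15·1/30 = 1/5
take √, sign +1: I = 0.12615663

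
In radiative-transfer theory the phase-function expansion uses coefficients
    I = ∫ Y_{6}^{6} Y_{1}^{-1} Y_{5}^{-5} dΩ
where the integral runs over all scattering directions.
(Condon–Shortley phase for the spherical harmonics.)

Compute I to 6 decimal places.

0.331940

Rules hold: Σm=0, L=12 even, 5≤5≤7.
N = 13·3·11 = 429
Δ = 2!·10!·0!/13! = 1/858
Racah Σ t=1..1: t=1:−1/14400 = -1/14400
⇒ 3j(6 1 5; 0 0 0)² = 6/143, sgn +1
Racah Σ t=0..0: t=0:+1/7257600 = 1/7257600
⇒ 3j(6 1 5; 6 -1 -5)² = 1/13, sgn +1
4πI² = N·(3j₀)²·(3jₘ)² = 18/13
I = +1·√(1.38462/4π) = 0.33194004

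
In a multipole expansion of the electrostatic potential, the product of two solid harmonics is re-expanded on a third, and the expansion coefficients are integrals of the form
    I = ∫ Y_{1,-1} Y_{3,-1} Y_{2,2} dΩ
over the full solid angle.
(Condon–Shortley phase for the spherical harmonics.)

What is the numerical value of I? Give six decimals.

-0.082589

Checks pass: Σm=0; 6 even; l₃=2∈[2,4].
(2·1+1)(2·3+1)(2·2+1) = 105
Δ: 2! 0! 4! / 7! → 1/105
sum: t=1:−1/4 = -1/4
3j²(1 3 2; 0 0 0) = Δ·Π!·Σ² = 3/35  (sign -1)
sum: t=2:+1/48 = 1/48
3j²(1 3 2; -1 -1 2) = Δ·Π!·Σ² = 1/105  (sign +1)
combine: 4πI² = 105·3/35·1/105 = 3/35
take √, sign -1: I = -0.08258890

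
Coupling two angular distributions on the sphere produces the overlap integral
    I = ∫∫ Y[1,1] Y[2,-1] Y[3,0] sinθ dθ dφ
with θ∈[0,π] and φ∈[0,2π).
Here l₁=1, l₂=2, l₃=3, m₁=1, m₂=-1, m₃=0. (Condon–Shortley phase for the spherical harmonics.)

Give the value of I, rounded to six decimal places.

Checks pass: Σm=0; 6 even; l₃=3∈[1,3].
(2·1+1)(2·2+1)(2·3+1) = 105
Δ: 0! 2! 4! / 7! → 1/105
sum: t=0:+1/4 = 1/4
3j²(1 2 3; 0 0 0) = Δ·Π!·Σ² = 3/35  (sign -1)
sum: t=0:+1/12 = 1/12
3j²(1 2 3; 1 -1 0) = Δ·Π!·Σ² = 1/35  (sign -1)
combine: 4πI² = 105·3/35·1/35 = 9/35
take √, sign +1: I = 0.14304817

0.143048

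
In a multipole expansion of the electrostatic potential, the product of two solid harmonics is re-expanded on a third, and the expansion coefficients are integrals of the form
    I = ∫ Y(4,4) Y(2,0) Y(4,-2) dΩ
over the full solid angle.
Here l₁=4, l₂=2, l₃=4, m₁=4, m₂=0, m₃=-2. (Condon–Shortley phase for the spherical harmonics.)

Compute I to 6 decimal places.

Σmᵢ = 2 ≠ 0, so the φ-integral vanishes; I = 0

0.000000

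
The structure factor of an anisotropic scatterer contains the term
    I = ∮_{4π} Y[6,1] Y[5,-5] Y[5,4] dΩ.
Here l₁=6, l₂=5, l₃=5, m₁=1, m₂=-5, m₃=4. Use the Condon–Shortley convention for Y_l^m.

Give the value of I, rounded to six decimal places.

Rules hold: Σm=0, L=16 even, 1≤5≤11.
N = 13·11·11 = 1573
Δ = 6!·6!·4!/17! = 1/28588560
Racah Σ t=1..5: t=1:−1/345600 t=2:+1/13824 t=3:−1/5184 t=4:+1/13824 t=5:−1/345600 = -7/129600
⇒ 3j(6 5 5; 0 0 0)² = 80/7293, sgn +1
Racah Σ t=0..0: t=0:+1/2073600 = 1/2073600
⇒ 3j(6 5 5; 1 -5 4)² = 63/9724, sgn -1
4πI² = N·(3j₀)²·(3jₘ)² = 420/3757
I = -1·√(0.111791/4π) = -0.09431898

-0.094319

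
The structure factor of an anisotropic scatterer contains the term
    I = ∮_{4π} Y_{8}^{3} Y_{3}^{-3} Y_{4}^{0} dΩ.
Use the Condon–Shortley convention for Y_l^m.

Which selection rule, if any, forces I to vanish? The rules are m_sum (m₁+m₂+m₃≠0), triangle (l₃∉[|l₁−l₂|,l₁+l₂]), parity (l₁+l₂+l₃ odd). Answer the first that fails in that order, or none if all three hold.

triangle

Σmᵢ = 0  ✓
l₃∈[|l₁−l₂|,l₁+l₂]=[5,11], have l₃=4  ✗
Σlᵢ = 15 ⇒ odd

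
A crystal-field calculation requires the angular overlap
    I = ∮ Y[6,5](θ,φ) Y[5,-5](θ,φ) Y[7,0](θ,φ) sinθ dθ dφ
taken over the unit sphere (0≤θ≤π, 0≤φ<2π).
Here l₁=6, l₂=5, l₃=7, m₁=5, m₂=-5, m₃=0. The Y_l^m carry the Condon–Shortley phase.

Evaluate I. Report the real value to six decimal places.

0.065670

Rules hold: Σm=0, L=18 even, 1≤7≤11.
N = 13·11·15 = 2145
Δ = 4!·8!·6!/19! = 1/174594420
Racah Σ t=0..4: t=0:+1/4147200 t=1:−1/207360 t=2:+1/82944 t=3:−1/207360 t=4:+1/4147200 = 1/345600
⇒ 3j(6 5 7; 0 0 0)² = 420/46189, sgn -1
Racah Σ t=0..0: t=0:+1/87091200 = 1/87091200
⇒ 3j(6 5 7; 5 -5 0)² = 35/12597, sgn -1
4πI² = N·(3j₀)²·(3jₘ)² = 73500/1356277
I = +1·√(0.0541925/4π) = 0.06566963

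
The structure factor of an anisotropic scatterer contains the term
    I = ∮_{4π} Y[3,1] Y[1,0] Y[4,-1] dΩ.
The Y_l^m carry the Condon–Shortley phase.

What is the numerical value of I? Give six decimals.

m-sum 0 ✓  L=8 even ✓  2≤4≤4 ✓
Π(2lᵢ+1) = 7×3×9 = 189
triangle coeff Δ(3,1,4) = 1/252
Σ_t [0,0]: t=0:+1/36 = 1/36
(3j)²=4/63 [(3 1 4; 0 0 0)], sign=+1
Σ_t [0,0]: t=0:+1/48 = 1/48
(3j)²=5/84 [(3 1 4; 1 0 -1)], sign=-1
⇒ 4πI² = 5/7
I = (-1)√(5/7/(4π)) = -0.23841361

-0.238414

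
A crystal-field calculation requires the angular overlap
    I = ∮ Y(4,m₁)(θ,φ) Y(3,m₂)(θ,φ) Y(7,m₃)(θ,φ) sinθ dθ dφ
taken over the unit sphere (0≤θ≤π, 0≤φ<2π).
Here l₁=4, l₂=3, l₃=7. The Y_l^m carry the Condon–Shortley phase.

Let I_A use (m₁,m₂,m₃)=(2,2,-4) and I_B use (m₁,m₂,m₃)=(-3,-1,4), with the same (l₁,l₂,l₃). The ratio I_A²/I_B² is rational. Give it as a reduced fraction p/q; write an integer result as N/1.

Shared (l₁,l₂,l₃)=(4,3,7): N and (l;000)² cancel in I_A²/I_B².
A: Δ = 0!·8!·6!/15! = 1/45045; Racah Σ t=0..0: t=0:+1/172800 = 1/172800; ⇒ 3j(4 3 7; 2 2 -4)² = 2/65, sgn -1
B: Δ = 0!·8!·6!/15! = 1/45045; Racah Σ t=0..0: t=0:+1/241920 = 1/241920; ⇒ 3j(4 3 7; -3 -1 4)² = 2/91, sgn -1
I_A²/I_B² = (2/65)/(2/91) = 7/5

7/5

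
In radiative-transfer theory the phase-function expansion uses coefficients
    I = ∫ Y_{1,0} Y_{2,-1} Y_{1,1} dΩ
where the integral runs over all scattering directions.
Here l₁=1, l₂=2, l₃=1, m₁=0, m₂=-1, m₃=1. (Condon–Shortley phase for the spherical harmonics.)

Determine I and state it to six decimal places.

-0.218510

Checks pass: Σm=0; 4 even; l₃=1∈[1,3].
(2·1+1)(2·2+1)(2·1+1) = 45
Δ: 2! 0! 2! / 5! → 1/30
sum: t=1:−1/1 = -1/1
3j²(1 2 1; 0 0 0) = Δ·Π!·Σ² = 2/15  (sign +1)
sum: t=1:−1/2 = -1/2
3j²(1 2 1; 0 -1 1) = Δ·Π!·Σ² = 1/10  (sign -1)
combine: 4πI² = 45·2/15·1/10 = 3/5
take √, sign -1: I = -0.21850969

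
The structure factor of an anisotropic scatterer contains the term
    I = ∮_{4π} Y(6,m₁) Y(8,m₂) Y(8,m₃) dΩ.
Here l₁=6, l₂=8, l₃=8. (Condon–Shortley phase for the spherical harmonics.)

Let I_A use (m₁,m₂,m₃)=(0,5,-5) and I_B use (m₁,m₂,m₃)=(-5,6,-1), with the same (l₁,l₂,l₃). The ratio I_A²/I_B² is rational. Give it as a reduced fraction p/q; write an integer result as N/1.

Shared (l₁,l₂,l₃)=(6,8,8): N and (l;000)² cancel in I_A²/I_B².
A: Δ = 6!·6!·10!/23! = 1/13742520792; Racah Σ t=3..6: t=3:−1/4702924800 t=4:+1/836075520 t=5:−1/1161216000 t=6:+1/15676416000 = 1/5374771200; ⇒ 3j(6 8 8; 0 5 -5)² = 325/178296, sgn -1
B: Δ = 6!·6!·10!/23! = 1/13742520792; Racah Σ t=5..6: t=5:−1/31352832000 t=6:+1/6967296000 = 1/8957952000; ⇒ 3j(6 8 8; -5 6 -1)² = 343/29716, sgn -1
I_A²/I_B² = (325/178296)/(343/29716) = 325/2058

325/2058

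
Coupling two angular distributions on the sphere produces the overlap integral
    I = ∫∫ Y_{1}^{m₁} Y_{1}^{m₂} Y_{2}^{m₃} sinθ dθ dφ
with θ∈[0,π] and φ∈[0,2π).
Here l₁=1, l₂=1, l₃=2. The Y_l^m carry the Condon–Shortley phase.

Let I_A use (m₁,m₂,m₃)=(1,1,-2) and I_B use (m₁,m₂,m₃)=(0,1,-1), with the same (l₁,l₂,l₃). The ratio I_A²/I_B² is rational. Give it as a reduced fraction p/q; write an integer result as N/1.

l's match ⇒ only the (l;m) 3-j factors differ between A and B.
A: triangle coeff Δ(1,1,2) = 1/30; Σ_t [0,0]: t=0:+1/4 = 1/4; (3j)²=1/5 [(1 1 2; 1 1 -2)], sign=+1
B: triangle coeff Δ(1,1,2) = 1/30; Σ_t [0,0]: t=0:+1/2 = 1/2; (3j)²=1/10 [(1 1 2; 0 1 -1)], sign=-1
I_A²/I_B² = (1/5)/(1/10) = 2/1

2/1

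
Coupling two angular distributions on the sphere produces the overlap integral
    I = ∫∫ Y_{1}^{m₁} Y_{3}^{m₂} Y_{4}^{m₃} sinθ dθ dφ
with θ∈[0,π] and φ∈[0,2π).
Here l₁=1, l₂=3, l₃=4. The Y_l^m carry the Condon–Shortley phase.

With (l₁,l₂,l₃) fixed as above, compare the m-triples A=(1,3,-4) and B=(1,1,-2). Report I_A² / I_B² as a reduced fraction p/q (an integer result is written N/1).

Shared (l₁,l₂,l₃)=(1,3,4): N and (l;000)² cancel in I_A²/I_B².
A: Δ = 0!·2!·6!/9! = 1/252; Racah Σ t=0..0: t=0:+1/1440 = 1/1440; ⇒ 3j(1 3 4; 1 3 -4)² = 1/9, sgn +1
B: Δ = 0!·2!·6!/9! = 1/252; Racah Σ t=0..0: t=0:+1/96 = 1/96; ⇒ 3j(1 3 4; 1 1 -2)² = 5/84, sgn +1
I_A²/I_B² = (1/9)/(5/84) = 28/15

28/15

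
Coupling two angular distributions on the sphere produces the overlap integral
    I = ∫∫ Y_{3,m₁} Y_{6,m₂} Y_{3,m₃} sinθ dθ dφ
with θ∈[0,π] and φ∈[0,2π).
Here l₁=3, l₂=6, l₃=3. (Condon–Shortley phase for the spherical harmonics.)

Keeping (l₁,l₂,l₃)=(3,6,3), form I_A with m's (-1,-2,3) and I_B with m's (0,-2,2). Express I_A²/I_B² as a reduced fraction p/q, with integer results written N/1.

1/8

Same 3,6,3: normalisation and zero-m 3j drop out of the ratio.
A: Δ: 6! 0! 6! / 13! → 1/12012; sum: t=4:+1/34560 = 1/34560; 3j²(3 6 3; -1 -2 3) = Δ·Π!·Σ² = 1/429  (sign +1)
B: Δ: 6! 0! 6! / 13! → 1/12012; sum: t=3:−1/4320 = -1/4320; 3j²(3 6 3; 0 -2 2) = Δ·Π!·Σ² = 8/429  (sign +1)
I_A²/I_B² = (1/429)/(8/429) = 1/8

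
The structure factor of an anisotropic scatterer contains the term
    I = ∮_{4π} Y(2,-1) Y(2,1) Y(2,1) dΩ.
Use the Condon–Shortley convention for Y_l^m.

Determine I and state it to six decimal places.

0.000000

m-sum = -1 + 1 + 1 = 1 ≠ 0 ⇒ I = 0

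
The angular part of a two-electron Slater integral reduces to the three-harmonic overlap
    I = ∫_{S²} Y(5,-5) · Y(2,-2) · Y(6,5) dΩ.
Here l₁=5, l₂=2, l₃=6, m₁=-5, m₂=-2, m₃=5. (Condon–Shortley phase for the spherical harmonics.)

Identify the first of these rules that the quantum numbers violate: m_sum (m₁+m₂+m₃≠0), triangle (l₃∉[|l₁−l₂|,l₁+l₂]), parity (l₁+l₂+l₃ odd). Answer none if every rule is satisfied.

Σmᵢ = -2  ✗
l₃∈[|l₁−l₂|,l₁+l₂]=[3,7], have l₃=6
Σlᵢ = 13 ⇒ odd

m_sum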